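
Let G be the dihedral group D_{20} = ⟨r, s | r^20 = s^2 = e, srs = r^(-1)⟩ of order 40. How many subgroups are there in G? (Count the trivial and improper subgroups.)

48

|G| = 40, so by Lagrange every subgroup order divides 40. Divisors: 1, 2, 4, 5, 8, 10, 20, 40.
Subgroups by order — order 1: 1; order 2: 21; order 4: 11; order 5: 1; order 8: 5; order 10: 5; order 20: 3; order 40: 1.
Total: 1 + 21 + 11 + 1 + 5 + 5 + 3 + 1 = 48.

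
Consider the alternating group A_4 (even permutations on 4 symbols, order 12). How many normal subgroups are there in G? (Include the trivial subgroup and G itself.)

3

G has 10 subgroups. Checking conjugation-invariance by order — order 1: 1/1 normal; order 2: 0/3 normal; order 3: 0/4 normal; order 4: 1/1 normal; order 12: 1/1 normal.
Total normal subgroups: 3.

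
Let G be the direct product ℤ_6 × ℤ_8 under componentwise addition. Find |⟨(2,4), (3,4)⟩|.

12

|⟨(2,4)⟩| = 6 and |⟨(3,4)⟩| = 2, so |H| is a multiple of lcm(6, 2) = 6 and divides |G| = 48.
Closing under the operation: H = {(0,0), (0,4), (1,0), (1,4), (2,0), (2,4), (3,0), (3,4), (4,0), (4,4), (5,0), (5,4)}, so |H| = 12.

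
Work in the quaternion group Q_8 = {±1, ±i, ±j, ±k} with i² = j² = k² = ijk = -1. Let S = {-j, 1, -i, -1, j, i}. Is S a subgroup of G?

No

|S| = 6 does not divide |G| = 8, so by Lagrange S is not a subgroup.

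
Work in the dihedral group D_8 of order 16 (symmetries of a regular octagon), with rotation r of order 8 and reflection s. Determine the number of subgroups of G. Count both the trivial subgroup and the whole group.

|G| = 16, so by Lagrange every subgroup order divides 16. Divisors: 1, 2, 4, 8, 16.
Subgroups by order — order 1: 1; order 2: 9; order 4: 5; order 8: 3; order 16: 1.
Total: 1 + 9 + 5 + 3 + 1 = 19.

19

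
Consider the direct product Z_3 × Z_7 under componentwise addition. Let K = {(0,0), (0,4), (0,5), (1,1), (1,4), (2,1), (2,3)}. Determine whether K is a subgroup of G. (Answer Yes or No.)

No

(0,4) ∈ K but its inverse (0,3) ∉ K, so K is not a subgroup.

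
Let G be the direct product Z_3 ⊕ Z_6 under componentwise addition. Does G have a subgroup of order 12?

12 does not divide |G| = 18, so by Lagrange no subgroup of order 12 exists.

No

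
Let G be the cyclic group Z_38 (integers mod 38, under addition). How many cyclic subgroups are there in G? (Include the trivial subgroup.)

4

Group the elements of G by the cyclic subgroup they generate; each cyclic subgroup of order d accounts for φ(d) elements.
Cyclic subgroups by order — order 1: 1; order 2: 1; order 19: 1; order 38: 1.
Total: 4.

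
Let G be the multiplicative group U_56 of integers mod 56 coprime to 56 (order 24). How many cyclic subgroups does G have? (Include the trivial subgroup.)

16

Group the elements of G by the cyclic subgroup they generate; each cyclic subgroup of order d accounts for φ(d) elements.
Cyclic subgroups by order — order 1: 1; order 2: 7; order 3: 1; order 6: 7.
Total: 16.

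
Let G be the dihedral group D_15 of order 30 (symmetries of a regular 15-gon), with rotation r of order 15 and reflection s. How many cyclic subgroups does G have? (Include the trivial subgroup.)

Each element a generates a cyclic subgroup ⟨a⟩; distinct elements may generate the same one (a cyclic group of order d has φ(d) generators).
Cyclic subgroups by order — order 1: 1; order 2: 15; order 3: 1; order 5: 1; order 15: 1.
Total: 19.

19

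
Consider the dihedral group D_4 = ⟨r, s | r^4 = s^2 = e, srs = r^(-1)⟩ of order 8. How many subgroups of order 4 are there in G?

|G| = 8 and 4 | 8, so subgroups of order 4 are possible by Lagrange.
The subgroups of order 4 are: {e, r, r^2, r^3}; {e, r^2, s, r^2s}; {e, r^2, rs, r^3s}.
So G has 3 subgroups of order 4.

3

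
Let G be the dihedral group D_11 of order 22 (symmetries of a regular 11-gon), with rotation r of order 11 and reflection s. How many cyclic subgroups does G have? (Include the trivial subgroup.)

13

A cyclic subgroup of order d is generated by each of its φ(d) elements of order d, so the cyclic subgroups of order d number (#elements of order d)/φ(d).
Cyclic subgroups by order — order 1: 1; order 2: 11; order 11: 1.
Total: 13.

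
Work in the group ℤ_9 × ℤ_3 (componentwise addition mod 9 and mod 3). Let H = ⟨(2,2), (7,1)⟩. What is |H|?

|⟨(2,2)⟩| = 9 and |⟨(7,1)⟩| = 9, so |H| is a multiple of lcm(9, 9) = 9 and divides |G| = 27.
Closing under the operation: H = {(0,0), (1,1), (2,2), (3,0), (4,1), (5,2), (6,0), (7,1), (8,2)}, so |H| = 9.

9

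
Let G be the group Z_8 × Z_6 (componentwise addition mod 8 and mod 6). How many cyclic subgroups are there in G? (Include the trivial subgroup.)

16

A cyclic subgroup of order d is generated by each of its φ(d) elements of order d, so the cyclic subgroups of order d number (#elements of order d)/φ(d).
Cyclic subgroups by order — order 1: 1; order 2: 3; order 3: 1; order 4: 2; order 6: 3; order 8: 2; order 12: 2; order 24: 2.
Total: 16.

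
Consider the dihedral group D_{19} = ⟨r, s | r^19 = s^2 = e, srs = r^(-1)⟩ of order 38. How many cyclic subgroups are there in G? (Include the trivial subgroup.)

Each element a generates a cyclic subgroup ⟨a⟩; distinct elements may generate the same one (a cyclic group of order d has φ(d) generators).
Cyclic subgroups by order — order 1: 1; order 2: 19; order 19: 1.
Total: 21.

21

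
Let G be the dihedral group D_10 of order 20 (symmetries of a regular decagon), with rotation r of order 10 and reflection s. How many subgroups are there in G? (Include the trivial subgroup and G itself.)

22

|G| = 20, so by Lagrange every subgroup order divides 20. Divisors: 1, 2, 4, 5, 10, 20.
Subgroups by order — order 1: 1; order 2: 11; order 4: 5; order 5: 1; order 10: 3; order 20: 1.
Total: 1 + 11 + 5 + 1 + 3 + 1 = 22.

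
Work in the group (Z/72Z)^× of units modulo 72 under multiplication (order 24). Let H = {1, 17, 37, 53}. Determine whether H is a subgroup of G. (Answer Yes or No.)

Yes

|H| = 4 divides |G| = 24, consistent with Lagrange.
H contains the identity, every element's inverse is in H, and H is closed under ·: it is a subgroup.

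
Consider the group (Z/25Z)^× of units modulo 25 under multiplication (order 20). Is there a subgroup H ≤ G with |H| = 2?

2 | 20. A subgroup of order 2 is {1, 24}.

Yes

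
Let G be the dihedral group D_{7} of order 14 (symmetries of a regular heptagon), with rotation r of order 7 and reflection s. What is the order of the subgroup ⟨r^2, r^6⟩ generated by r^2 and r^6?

7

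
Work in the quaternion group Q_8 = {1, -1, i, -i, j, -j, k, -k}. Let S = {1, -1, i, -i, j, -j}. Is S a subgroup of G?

No

|S| = 6 does not divide |G| = 8, so by Lagrange S is not a subgroup.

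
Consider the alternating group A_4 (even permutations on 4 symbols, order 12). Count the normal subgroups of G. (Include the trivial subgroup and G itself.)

3

G has 10 subgroups. Checking conjugation-invariance by order — order 1: 1/1 normal; order 2: 0/3 normal; order 3: 0/4 normal; order 4: 1/1 normal; order 12: 1/1 normal.
Total normal subgroups: 3.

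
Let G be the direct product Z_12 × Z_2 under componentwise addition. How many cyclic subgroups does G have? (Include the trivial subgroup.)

A cyclic subgroup of order d is generated by each of its φ(d) elements of order d, so the cyclic subgroups of order d number (#elements of order d)/φ(d).
Cyclic subgroups by order — order 1: 1; order 2: 3; order 3: 1; order 4: 2; order 6: 3; order 12: 2.
Total: 12.

12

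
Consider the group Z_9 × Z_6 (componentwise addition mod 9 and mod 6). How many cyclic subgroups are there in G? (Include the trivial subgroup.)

16

A cyclic subgroup of order d is generated by each of its φ(d) elements of order d, so the cyclic subgroups of order d number (#elements of order d)/φ(d).
Cyclic subgroups by order — order 1: 1; order 2: 1; order 3: 4; order 6: 4; order 9: 3; order 18: 3.
Total: 16.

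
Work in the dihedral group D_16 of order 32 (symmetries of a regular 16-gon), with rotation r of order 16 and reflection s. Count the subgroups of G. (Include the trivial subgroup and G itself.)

36

|G| = 32, so by Lagrange every subgroup order divides 32. Divisors: 1, 2, 4, 8, 16, 32.
Subgroups by order — order 1: 1; order 2: 17; order 4: 9; order 8: 5; order 16: 3; order 32: 1.
Total: 1 + 17 + 9 + 5 + 3 + 1 = 36.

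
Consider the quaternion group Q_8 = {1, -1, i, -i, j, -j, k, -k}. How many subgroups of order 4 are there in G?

3

|G| = 8 and 4 | 8, so subgroups of order 4 are possible by Lagrange.
The subgroups of order 4 are: {1, -1, i, -i}; {1, -1, j, -j}; {1, -1, k, -k}.
So G has 3 subgroups of order 4.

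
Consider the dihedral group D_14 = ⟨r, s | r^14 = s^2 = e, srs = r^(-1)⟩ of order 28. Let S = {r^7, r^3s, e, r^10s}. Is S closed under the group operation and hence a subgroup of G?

|S| = 4 divides |G| = 28, consistent with Lagrange.
S contains the identity, every element's inverse is in S, and S is closed under ·: it is a subgroup.

Yes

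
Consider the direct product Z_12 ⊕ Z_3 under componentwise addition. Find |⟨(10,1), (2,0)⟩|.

18

|⟨(10,1)⟩| = 6 and |⟨(2,0)⟩| = 6, so |H| is a multiple of lcm(6, 6) = 6 and divides |G| = 36.
Closing under the operation: H = {(0,0), (0,1), (0,2), (2,0), (2,1), (2,2), (4,0), (4,1), (4,2), (6,0), (6,1), (6,2), (8,0), (8,1), (8,2), (10,0), (10,1), (10,2)}, so |H| = 18.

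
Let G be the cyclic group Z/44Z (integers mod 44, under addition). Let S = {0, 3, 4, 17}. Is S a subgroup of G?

No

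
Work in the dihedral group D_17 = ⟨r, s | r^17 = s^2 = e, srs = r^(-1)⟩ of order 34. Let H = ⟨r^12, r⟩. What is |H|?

17

|⟨r^12⟩| = 17 and |⟨r⟩| = 17, so |H| is a multiple of lcm(17, 17) = 17 and divides |G| = 34.
Closing under the operation: H = {e, r, r^2, r^3, r^4, r^5, r^6, r^7, r^8, r^9, r^10, r^11, r^12, r^13, r^14, r^15, r^16}, so |H| = 17.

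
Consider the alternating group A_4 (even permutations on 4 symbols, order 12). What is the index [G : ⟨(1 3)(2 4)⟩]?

6

|⟨(1 3)(2 4)⟩| = 2 and |G| = 12.
By Lagrange, [G : H] = |G|/|H| = 12/2 = 6.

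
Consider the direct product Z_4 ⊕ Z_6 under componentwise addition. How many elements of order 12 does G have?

An element (a,b) has order lcm(ord(a), ord(b)); count pairs with lcm equal to 12.
Enumerating gives 8 such elements.

8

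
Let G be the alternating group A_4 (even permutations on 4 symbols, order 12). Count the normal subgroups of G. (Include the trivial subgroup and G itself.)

3

G has 10 subgroups. Checking conjugation-invariance by order — order 1: 1/1 normal; order 2: 0/3 normal; order 3: 0/4 normal; order 4: 1/1 normal; order 12: 1/1 normal.
Total normal subgroups: 3.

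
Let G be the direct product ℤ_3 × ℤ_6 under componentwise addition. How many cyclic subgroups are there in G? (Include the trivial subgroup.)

10

A cyclic subgroup of order d is generated by each of its φ(d) elements of order d, so the cyclic subgroups of order d number (#elements of order d)/φ(d).
Cyclic subgroups by order — order 1: 1; order 2: 1; order 3: 4; order 6: 4.
Total: 10.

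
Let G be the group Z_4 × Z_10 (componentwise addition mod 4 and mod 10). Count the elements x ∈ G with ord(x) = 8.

An element (a,b) has order lcm(ord(a), ord(b)); count pairs with lcm equal to 8.
Enumerating gives 0 such elements.

0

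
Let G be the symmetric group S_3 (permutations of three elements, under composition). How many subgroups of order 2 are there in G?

3

|G| = 6 and 2 | 6, so subgroups of order 2 are possible by Lagrange.
The subgroups of order 2 are: {e, (1 2)}; {e, (1 3)}; {e, (2 3)}.
So G has 3 subgroups of order 2.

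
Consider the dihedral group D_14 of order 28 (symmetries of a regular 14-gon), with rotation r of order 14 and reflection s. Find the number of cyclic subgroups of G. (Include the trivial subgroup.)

Each element a generates a cyclic subgroup ⟨a⟩; distinct elements may generate the same one (a cyclic group of order d has φ(d) generators).
Cyclic subgroups by order — order 1: 1; order 2: 15; order 7: 1; order 14: 1.
Total: 18.

18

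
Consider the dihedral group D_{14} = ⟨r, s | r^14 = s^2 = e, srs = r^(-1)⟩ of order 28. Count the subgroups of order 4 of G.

7

|G| = 28 and 4 | 28, so subgroups of order 4 are possible by Lagrange.
The subgroups of order 4 are: {e, r^7, r^3s, r^10s}; {e, r^7, r^4s, r^11s}; {e, r^7, r^5s, r^12s}; {e, r^7, r^6s, r^13s}; … (7 in all).
So G has 7 subgroups of order 4.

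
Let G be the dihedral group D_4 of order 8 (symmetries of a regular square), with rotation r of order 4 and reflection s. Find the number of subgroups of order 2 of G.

5

|G| = 8 and 2 | 8, so subgroups of order 2 are possible by Lagrange.
The subgroups of order 2 are: {e, r^2}; {e, r^2s}; {e, r^3s}; {e, rs}; … (5 in all).
So G has 5 subgroups of order 2.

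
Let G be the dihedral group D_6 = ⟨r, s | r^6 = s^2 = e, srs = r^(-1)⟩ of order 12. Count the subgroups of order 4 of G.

3

|G| = 12 and 4 | 12, so subgroups of order 4 are possible by Lagrange.
The subgroups of order 4 are: {e, r^3, r^2s, r^5s}; {e, r^3, s, r^3s}; {e, r^3, rs, r^4s}.
So G has 3 subgroups of order 4.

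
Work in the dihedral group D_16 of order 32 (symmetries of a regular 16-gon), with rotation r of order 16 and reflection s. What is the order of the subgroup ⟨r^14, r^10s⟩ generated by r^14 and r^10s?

16

|⟨r^14⟩| = 8 and |⟨r^10s⟩| = 2, so |H| is a multiple of lcm(8, 2) = 8 and divides |G| = 32.
Closing under the operation: H = {e, r^2, r^4, r^6, r^8, r^10, r^12, r^14, s, r^2s, r^4s, r^6s, r^8s, r^10s, r^12s, r^14s}, so |H| = 16.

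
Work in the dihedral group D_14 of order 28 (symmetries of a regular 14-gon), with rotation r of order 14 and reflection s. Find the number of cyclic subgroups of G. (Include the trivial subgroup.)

18

A cyclic subgroup of order d is generated by each of its φ(d) elements of order d, so the cyclic subgroups of order d number (#elements of order d)/φ(d).
Cyclic subgroups by order — order 1: 1; order 2: 15; order 7: 1; order 14: 1.
Total: 18.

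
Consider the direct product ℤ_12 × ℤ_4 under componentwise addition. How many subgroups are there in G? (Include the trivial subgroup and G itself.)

|G| = 48, so by Lagrange every subgroup order divides 48. Divisors: 1, 2, 3, 4, 6, 8, 12, 16, 24, 48.
Subgroups by order — order 1: 1; order 2: 3; order 3: 1; order 4: 7; order 6: 3; order 8: 3; order 12: 7; order 16: 1; order 24: 3; order 48: 1.
Total: 1 + 3 + 1 + 7 + 3 + 3 + 7 + 1 + 3 + 1 = 30.

30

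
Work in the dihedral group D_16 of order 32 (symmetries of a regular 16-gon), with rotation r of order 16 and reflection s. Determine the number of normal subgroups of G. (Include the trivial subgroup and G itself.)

G has 36 subgroups. Checking conjugation-invariance by order — order 1: 1/1 normal; order 2: 1/17 normal; order 4: 1/9 normal; order 8: 1/5 normal; order 16: 3/3 normal; order 32: 1/1 normal.
Total normal subgroups: 8.

8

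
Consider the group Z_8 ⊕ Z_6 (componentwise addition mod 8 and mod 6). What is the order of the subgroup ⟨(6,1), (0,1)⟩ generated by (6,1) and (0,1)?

24

|⟨(6,1)⟩| = 12 and |⟨(0,1)⟩| = 6, so |H| is a multiple of lcm(12, 6) = 12 and divides |G| = 48.
Closing under the operation: H = {(0,0), (0,1), (0,2), (0,3), (0,4), (0,5), (2,0), (2,1), (2,2), (2,3), (2,4), (2,5), (4,0), (4,1), (4,2), (4,3), (4,4), (4,5), (6,0), (6,1), (6,2), (6,3), (6,4), (6,5)}, so |H| = 24.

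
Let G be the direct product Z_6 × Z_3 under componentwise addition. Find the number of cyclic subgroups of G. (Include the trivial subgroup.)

10

A cyclic subgroup of order d is generated by each of its φ(d) elements of order d, so the cyclic subgroups of order d number (#elements of order d)/φ(d).
Cyclic subgroups by order — order 1: 1; order 2: 1; order 3: 4; order 6: 4.
Total: 10.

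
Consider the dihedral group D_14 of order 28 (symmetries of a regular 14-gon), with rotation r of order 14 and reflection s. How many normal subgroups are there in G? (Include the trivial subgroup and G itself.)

G has 28 subgroups. Checking conjugation-invariance by order — order 1: 1/1 normal; order 2: 1/15 normal; order 4: 0/7 normal; order 7: 1/1 normal; order 14: 3/3 normal; order 28: 1/1 normal.
Total normal subgroups: 7.

7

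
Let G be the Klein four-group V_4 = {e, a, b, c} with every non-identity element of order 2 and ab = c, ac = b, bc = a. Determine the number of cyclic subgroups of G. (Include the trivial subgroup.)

Group the elements of G by the cyclic subgroup they generate; each cyclic subgroup of order d accounts for φ(d) elements.
Cyclic subgroups by order — order 1: 1; order 2: 3.
Total: 4.

4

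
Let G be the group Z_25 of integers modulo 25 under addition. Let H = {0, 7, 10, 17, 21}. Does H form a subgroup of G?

No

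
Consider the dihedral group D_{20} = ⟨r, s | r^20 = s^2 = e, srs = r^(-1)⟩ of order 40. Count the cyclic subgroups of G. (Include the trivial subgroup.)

Each element a generates a cyclic subgroup ⟨a⟩; distinct elements may generate the same one (a cyclic group of order d has φ(d) generators).
Cyclic subgroups by order — order 1: 1; order 2: 21; order 4: 1; order 5: 1; order 10: 1; order 20: 1.
Total: 26.

26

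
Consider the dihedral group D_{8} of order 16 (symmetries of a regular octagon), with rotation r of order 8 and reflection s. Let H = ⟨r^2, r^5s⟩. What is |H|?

|⟨r^2⟩| = 4 and |⟨r^5s⟩| = 2, so |H| is a multiple of lcm(4, 2) = 4 and divides |G| = 16.
Closing under the operation: H = {e, r^2, r^4, r^6, rs, r^3s, r^5s, r^7s}, so |H| = 8.

8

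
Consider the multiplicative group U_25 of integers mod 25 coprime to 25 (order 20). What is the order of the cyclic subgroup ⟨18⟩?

Compute successive powers of 18 mod 25: 18, 24, 7, 1; 18^4 ≡ 1 (mod 25).
So |⟨18⟩| = 4.

4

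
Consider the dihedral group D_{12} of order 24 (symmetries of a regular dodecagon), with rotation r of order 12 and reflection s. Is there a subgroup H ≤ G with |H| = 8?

8 | 24. A subgroup of order 8 is {e, r^3, r^6, r^9, rs, r^4s, r^7s, r^10s}.

Yes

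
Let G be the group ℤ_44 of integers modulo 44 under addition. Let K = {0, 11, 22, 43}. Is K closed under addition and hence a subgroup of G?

43 ∈ K but its inverse 1 ∉ K, so K is not a subgroup.

No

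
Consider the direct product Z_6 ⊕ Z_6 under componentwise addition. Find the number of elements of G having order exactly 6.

An element (a,b) has order lcm(ord(a), ord(b)); count pairs with lcm equal to 6.
Enumerating gives 24 such elements.

24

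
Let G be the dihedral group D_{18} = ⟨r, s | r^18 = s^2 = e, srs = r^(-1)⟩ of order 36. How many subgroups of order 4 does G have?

9

|G| = 36 and 4 | 36, so subgroups of order 4 are possible by Lagrange.
The subgroups of order 4 are: {e, r^9, rs, r^10s}; {e, r^9, r^2s, r^11s}; {e, r^9, r^3s, r^12s}; {e, r^9, r^4s, r^13s}; … (9 in all).
So G has 9 subgroups of order 4.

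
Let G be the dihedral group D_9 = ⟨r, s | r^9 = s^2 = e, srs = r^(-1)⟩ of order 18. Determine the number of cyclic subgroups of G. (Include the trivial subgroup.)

Group the elements of G by the cyclic subgroup they generate; each cyclic subgroup of order d accounts for φ(d) elements.
Cyclic subgroups by order — order 1: 1; order 2: 9; order 3: 1; order 9: 1.
Total: 12.

12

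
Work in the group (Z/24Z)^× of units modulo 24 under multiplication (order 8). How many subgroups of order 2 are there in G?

7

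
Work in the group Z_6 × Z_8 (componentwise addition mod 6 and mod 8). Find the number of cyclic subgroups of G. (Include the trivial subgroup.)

16

Each element a generates a cyclic subgroup ⟨a⟩; distinct elements may generate the same one (a cyclic group of order d has φ(d) generators).
Cyclic subgroups by order — order 1: 1; order 2: 3; order 3: 1; order 4: 2; order 6: 3; order 8: 2; order 12: 2; order 24: 2.
Total: 16.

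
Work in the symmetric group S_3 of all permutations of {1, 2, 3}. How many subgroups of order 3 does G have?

1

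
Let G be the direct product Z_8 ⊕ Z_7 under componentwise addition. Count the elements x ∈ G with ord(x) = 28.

An element (a,b) has order lcm(ord(a), ord(b)); count pairs with lcm equal to 28.
Enumerating gives 12 such elements.

12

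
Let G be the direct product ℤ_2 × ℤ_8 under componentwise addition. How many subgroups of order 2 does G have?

|G| = 16 and 2 | 16, so subgroups of order 2 are possible by Lagrange.
The subgroups of order 2 are: {(0,0), (0,4)}; {(0,0), (1,0)}; {(0,0), (1,4)}.
So G has 3 subgroups of order 2.

3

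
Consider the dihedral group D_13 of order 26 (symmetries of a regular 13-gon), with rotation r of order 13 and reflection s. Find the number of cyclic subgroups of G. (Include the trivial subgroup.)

15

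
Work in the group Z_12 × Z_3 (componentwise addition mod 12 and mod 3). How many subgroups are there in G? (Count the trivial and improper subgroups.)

|G| = 36, so by Lagrange every subgroup order divides 36. Divisors: 1, 2, 3, 4, 6, 9, 12, 18, 36.
Subgroups by order — order 1: 1; order 2: 1; order 3: 4; order 4: 1; order 6: 4; order 9: 1; order 12: 4; order 18: 1; order 36: 1.
Total: 1 + 1 + 4 + 1 + 4 + 1 + 4 + 1 + 1 = 18.

18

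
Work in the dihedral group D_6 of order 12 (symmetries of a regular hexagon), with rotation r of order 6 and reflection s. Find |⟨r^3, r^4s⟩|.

4

|⟨r^3⟩| = 2 and |⟨r^4s⟩| = 2, so |H| is a multiple of lcm(2, 2) = 2 and divides |G| = 12.
Closing under the operation: H = {e, r^3, rs, r^4s}, so |H| = 4.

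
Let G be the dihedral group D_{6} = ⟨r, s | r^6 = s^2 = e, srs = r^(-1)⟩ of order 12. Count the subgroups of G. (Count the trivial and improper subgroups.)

|G| = 12, so by Lagrange every subgroup order divides 12. Divisors: 1, 2, 3, 4, 6, 12.
Subgroups by order — order 1: 1; order 2: 7; order 3: 1; order 4: 3; order 6: 3; order 12: 1.
Total: 1 + 7 + 1 + 3 + 3 + 1 = 16.

16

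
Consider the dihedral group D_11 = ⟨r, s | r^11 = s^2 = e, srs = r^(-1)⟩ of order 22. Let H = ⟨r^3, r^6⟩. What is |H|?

11

|⟨r^3⟩| = 11 and |⟨r^6⟩| = 11, so |H| is a multiple of lcm(11, 11) = 11 and divides |G| = 22.
Closing under the operation: H = {e, r, r^2, r^3, r^4, r^5, r^6, r^7, r^8, r^9, r^10}, so |H| = 11.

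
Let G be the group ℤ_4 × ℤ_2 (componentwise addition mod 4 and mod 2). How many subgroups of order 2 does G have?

3

|G| = 8 and 2 | 8, so subgroups of order 2 are possible by Lagrange.
The subgroups of order 2 are: {(0,0), (0,1)}; {(0,0), (2,0)}; {(0,0), (2,1)}.
So G has 3 subgroups of order 2.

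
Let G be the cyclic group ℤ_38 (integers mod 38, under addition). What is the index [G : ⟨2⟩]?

|⟨2⟩| = 19 and |G| = 38.
By Lagrange, [G : H] = |G|/|H| = 38/19 = 2.

2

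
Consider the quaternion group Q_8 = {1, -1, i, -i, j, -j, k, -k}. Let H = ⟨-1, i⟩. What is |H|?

4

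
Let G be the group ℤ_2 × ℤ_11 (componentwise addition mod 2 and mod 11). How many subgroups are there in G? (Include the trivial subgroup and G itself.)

4

|G| = 22, so by Lagrange every subgroup order divides 22. Divisors: 1, 2, 11, 22.
Subgroups by order — order 1: 1; order 2: 1; order 11: 1; order 22: 1.
Total: 1 + 1 + 1 + 1 = 4.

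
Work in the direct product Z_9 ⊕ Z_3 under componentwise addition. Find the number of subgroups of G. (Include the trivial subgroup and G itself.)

|G| = 27, so by Lagrange every subgroup order divides 27. Divisors: 1, 3, 9, 27.
Subgroups by order — order 1: 1; order 3: 4; order 9: 4; order 27: 1.
Total: 1 + 4 + 4 + 1 = 10.

10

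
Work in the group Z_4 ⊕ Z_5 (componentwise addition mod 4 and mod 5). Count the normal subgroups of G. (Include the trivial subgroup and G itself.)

6

G is abelian, so every subgroup is normal.
G has 6 subgroups in total, hence 6 normal subgroups.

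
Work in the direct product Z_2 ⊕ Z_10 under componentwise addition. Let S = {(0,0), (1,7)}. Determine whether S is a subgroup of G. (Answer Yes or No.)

(1,7) ∈ S but its inverse (1,3) ∉ S, so S is not a subgroup.

No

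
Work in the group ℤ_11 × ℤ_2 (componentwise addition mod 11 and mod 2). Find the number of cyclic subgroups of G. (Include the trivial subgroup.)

4

Each element a generates a cyclic subgroup ⟨a⟩; distinct elements may generate the same one (a cyclic group of order d has φ(d) generators).
Cyclic subgroups by order — order 1: 1; order 2: 1; order 11: 1; order 22: 1.
Total: 4.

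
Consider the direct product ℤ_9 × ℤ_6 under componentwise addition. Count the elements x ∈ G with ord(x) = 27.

0

An element (a,b) has order lcm(ord(a), ord(b)); count pairs with lcm equal to 27.
Enumerating gives 0 such elements.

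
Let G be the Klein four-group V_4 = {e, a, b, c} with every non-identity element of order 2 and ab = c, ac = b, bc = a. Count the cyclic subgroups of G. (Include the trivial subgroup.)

4

Group the elements of G by the cyclic subgroup they generate; each cyclic subgroup of order d accounts for φ(d) elements.
Cyclic subgroups by order — order 1: 1; order 2: 3.
Total: 4.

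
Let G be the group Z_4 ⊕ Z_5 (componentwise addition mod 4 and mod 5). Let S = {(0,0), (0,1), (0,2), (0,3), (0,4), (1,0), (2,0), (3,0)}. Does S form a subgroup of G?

No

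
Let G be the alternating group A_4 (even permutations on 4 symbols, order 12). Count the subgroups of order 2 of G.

|G| = 12 and 2 | 12, so subgroups of order 2 are possible by Lagrange.
The subgroups of order 2 are: {e, (1 2)(3 4)}; {e, (1 3)(2 4)}; {e, (1 4)(2 3)}.
So G has 3 subgroups of order 2.

3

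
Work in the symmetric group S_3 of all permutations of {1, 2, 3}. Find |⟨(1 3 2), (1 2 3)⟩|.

|⟨(1 3 2)⟩| = 3 and |⟨(1 2 3)⟩| = 3, so |H| is a multiple of lcm(3, 3) = 3 and divides |G| = 6.
Closing under the operation: H = {e, (1 2 3), (1 3 2)}, so |H| = 3.

3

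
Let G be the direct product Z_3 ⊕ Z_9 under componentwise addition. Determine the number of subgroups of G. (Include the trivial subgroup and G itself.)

|G| = 27, so by Lagrange every subgroup order divides 27. Divisors: 1, 3, 9, 27.
Subgroups by order — order 1: 1; order 3: 4; order 9: 4; order 27: 1.
Total: 1 + 4 + 4 + 1 = 10.

10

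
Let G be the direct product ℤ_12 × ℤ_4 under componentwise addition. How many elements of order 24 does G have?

0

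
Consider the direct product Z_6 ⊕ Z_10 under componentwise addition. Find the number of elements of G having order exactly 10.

12

An element (a,b) has order lcm(ord(a), ord(b)); count pairs with lcm equal to 10.
Enumerating gives 12 such elements.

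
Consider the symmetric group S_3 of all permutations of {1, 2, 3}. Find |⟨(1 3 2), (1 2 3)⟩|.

3

|⟨(1 3 2)⟩| = 3 and |⟨(1 2 3)⟩| = 3, so |H| is a multiple of lcm(3, 3) = 3 and divides |G| = 6.
Closing under the operation: H = {e, (1 2 3), (1 3 2)}, so |H| = 3.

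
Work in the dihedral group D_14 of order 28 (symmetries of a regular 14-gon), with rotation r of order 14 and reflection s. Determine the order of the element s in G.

2

Computing powers of s: the smallest k with (s)^k = e is k = 2.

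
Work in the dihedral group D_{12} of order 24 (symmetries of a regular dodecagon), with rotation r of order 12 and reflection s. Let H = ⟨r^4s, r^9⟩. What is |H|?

|⟨r^4s⟩| = 2 and |⟨r^9⟩| = 4, so |H| is a multiple of lcm(2, 4) = 4 and divides |G| = 24.
Closing under the operation: H = {e, r^3, r^6, r^9, rs, r^4s, r^7s, r^10s}, so |H| = 8.

8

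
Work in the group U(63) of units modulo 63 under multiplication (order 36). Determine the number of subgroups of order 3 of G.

4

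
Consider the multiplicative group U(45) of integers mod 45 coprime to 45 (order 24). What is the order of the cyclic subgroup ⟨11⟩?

6

Compute successive powers of 11 mod 45: 11, 31, 26, 16, 41, 1; 11^6 ≡ 1 (mod 45).
So |⟨11⟩| = 6.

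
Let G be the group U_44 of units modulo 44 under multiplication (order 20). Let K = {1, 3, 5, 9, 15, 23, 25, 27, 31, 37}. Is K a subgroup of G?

|K| = 10 divides |G| = 20, consistent with Lagrange.
K contains the identity, every element's inverse is in K, and K is closed under ·: it is a subgroup.
In fact K = ⟨3⟩.

Yes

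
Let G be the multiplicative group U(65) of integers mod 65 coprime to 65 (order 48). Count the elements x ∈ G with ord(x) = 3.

The elements of order 3 are: 16, 61.
That's 2.

2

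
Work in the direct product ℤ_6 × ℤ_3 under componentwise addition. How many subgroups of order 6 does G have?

4

|G| = 18 and 6 | 18, so subgroups of order 6 are possible by Lagrange.
The subgroups of order 6 are: {(0,0), (0,1), (0,2), (3,0), (3,1), (3,2)}; {(0,0), (1,0), (2,0), (3,0), (4,0), (5,0)}; {(0,0), (1,1), (2,2), (3,0), (4,1), (5,2)}; {(0,0), (1,2), (2,1), (3,0), (4,2), (5,1)}.
So G has 4 subgroups of order 6.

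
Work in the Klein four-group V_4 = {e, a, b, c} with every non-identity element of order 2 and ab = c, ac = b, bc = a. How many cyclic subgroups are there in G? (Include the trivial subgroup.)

A cyclic subgroup of order d is generated by each of its φ(d) elements of order d, so the cyclic subgroups of order d number (#elements of order d)/φ(d).
Cyclic subgroups by order — order 1: 1; order 2: 3.
Total: 4.

4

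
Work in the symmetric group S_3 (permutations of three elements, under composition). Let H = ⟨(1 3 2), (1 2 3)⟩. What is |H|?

|⟨(1 3 2)⟩| = 3 and |⟨(1 2 3)⟩| = 3, so |H| is a multiple of lcm(3, 3) = 3 and divides |G| = 6.
Closing under the operation: H = {e, (1 2 3), (1 3 2)}, so |H| = 3.

3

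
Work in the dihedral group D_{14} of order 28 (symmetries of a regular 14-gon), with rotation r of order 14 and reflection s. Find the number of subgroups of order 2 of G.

|G| = 28 and 2 | 28, so subgroups of order 2 are possible by Lagrange.
The subgroups of order 2 are: {e, r^10s}; {e, r^11s}; {e, r^12s}; {e, r^13s}; … (15 in all).
So G has 15 subgroups of order 2.

15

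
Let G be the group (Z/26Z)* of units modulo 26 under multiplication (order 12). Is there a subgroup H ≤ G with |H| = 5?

No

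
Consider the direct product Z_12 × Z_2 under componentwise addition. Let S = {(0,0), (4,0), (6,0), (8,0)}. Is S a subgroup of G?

Closure fails: (4,0) + (6,0) = (10,0) ∉ S. So S is not a subgroup.

No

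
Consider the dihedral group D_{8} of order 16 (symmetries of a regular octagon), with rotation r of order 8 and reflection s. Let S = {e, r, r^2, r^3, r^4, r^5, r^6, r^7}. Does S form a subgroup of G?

|S| = 8 divides |G| = 16, consistent with Lagrange.
S contains the identity, every element's inverse is in S, and S is closed under ·: it is a subgroup.
In fact S = ⟨r^7⟩.

Yes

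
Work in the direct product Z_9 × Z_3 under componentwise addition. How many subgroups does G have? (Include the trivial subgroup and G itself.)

10

|G| = 27, so by Lagrange every subgroup order divides 27. Divisors: 1, 3, 9, 27.
Subgroups by order — order 1: 1; order 3: 4; order 9: 4; order 27: 1.
Total: 1 + 4 + 4 + 1 = 10.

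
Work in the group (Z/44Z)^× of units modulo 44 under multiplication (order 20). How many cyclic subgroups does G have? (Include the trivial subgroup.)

8

Each element a generates a cyclic subgroup ⟨a⟩; distinct elements may generate the same one (a cyclic group of order d has φ(d) generators).
Cyclic subgroups by order — order 1: 1; order 2: 3; order 5: 1; order 10: 3.
Total: 8.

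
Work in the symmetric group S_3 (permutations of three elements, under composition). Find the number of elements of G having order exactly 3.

The elements of order 3 are: (1 2 3), (1 3 2).
That's 2.

2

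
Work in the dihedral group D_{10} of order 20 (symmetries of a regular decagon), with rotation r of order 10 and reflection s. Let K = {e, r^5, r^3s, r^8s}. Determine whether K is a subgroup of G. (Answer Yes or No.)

|K| = 4 divides |G| = 20, consistent with Lagrange.
K contains the identity, every element's inverse is in K, and K is closed under ·: it is a subgroup.

Yes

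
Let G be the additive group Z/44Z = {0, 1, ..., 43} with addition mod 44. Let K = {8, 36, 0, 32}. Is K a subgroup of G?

No

32 ∈ K but its inverse 12 ∉ K, so K is not a subgroup.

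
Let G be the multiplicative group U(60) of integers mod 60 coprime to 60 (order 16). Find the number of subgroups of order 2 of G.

7

|G| = 16 and 2 | 16, so subgroups of order 2 are possible by Lagrange.
The subgroups of order 2 are: {1, 11}; {1, 19}; {1, 29}; {1, 31}; … (7 in all).
So G has 7 subgroups of order 2.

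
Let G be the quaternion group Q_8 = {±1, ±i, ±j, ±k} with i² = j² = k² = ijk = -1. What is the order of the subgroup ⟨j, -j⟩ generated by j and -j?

|⟨j⟩| = 4 and |⟨-j⟩| = 4, so |H| is a multiple of lcm(4, 4) = 4 and divides |G| = 8.
Closing under the operation: H = {1, -1, j, -j}, so |H| = 4.

4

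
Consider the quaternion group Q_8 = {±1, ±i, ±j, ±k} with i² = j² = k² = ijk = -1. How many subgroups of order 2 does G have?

1

|G| = 8 and 2 | 8, so subgroups of order 2 are possible by Lagrange.
The subgroups of order 2 are: {1, -1}.
So G has 1 subgroup of order 2.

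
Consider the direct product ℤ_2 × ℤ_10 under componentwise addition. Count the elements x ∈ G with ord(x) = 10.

An element (a,b) has order lcm(ord(a), ord(b)); count pairs with lcm equal to 10.
Enumerating gives 12 such elements.

12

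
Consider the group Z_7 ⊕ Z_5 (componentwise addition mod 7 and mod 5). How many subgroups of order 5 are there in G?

|G| = 35 and 5 | 35, so subgroups of order 5 are possible by Lagrange.
The subgroups of order 5 are: {(0,0), (0,1), (0,2), (0,3), (0,4)}.
So G has 1 subgroup of order 5.

1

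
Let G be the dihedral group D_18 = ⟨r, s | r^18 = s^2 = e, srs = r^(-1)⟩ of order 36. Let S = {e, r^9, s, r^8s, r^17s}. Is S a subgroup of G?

|S| = 5 does not divide |G| = 36, so by Lagrange S is not a subgroup.

No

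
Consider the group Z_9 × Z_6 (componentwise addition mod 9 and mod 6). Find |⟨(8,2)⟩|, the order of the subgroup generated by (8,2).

9

The order of (8,2) in Z_9 × Z_6 is lcm(ord(8) in Z_9, ord(2) in Z_6).
ord(8) = 9 and ord(2) = 3, so |⟨(8,2)⟩| = lcm(9, 3) = 9.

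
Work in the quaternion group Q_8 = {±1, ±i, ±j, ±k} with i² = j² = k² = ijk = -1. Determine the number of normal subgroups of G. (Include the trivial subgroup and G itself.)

6

G has 6 subgroups. Checking conjugation-invariance by order — order 1: 1/1 normal; order 2: 1/1 normal; order 4: 3/3 normal; order 8: 1/1 normal.
Total normal subgroups: 6.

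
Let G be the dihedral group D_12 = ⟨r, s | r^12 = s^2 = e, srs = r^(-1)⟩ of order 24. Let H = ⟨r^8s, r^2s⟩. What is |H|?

4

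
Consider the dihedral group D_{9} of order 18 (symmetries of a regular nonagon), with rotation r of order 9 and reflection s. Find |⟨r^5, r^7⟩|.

|⟨r^5⟩| = 9 and |⟨r^7⟩| = 9, so |H| is a multiple of lcm(9, 9) = 9 and divides |G| = 18.
Closing under the operation: H = {e, r, r^2, r^3, r^4, r^5, r^6, r^7, r^8}, so |H| = 9.

9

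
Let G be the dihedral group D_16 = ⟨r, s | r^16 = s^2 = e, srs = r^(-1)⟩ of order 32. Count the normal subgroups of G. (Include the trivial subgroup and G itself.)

8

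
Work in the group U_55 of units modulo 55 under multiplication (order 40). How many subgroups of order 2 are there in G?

3

|G| = 40 and 2 | 40, so subgroups of order 2 are possible by Lagrange.
The subgroups of order 2 are: {1, 21}; {1, 34}; {1, 54}.
So G has 3 subgroups of order 2.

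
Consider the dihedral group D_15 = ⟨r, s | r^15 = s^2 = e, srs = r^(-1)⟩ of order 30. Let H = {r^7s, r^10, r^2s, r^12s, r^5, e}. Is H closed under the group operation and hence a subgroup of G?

Yes

|H| = 6 divides |G| = 30, consistent with Lagrange.
H contains the identity, every element's inverse is in H, and H is closed under ·: it is a subgroup.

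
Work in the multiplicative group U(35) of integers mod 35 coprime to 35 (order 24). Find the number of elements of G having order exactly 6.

6

The elements of order 6 are: 4, 9, 19, 24, 26, 31.
That's 6.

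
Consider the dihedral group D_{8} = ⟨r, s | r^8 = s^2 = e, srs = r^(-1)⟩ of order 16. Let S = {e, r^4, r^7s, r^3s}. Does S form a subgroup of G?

Yes

|S| = 4 divides |G| = 16, consistent with Lagrange.
S contains the identity, every element's inverse is in S, and S is closed under ·: it is a subgroup.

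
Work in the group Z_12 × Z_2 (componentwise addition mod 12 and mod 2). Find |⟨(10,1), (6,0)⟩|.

|⟨(10,1)⟩| = 6 and |⟨(6,0)⟩| = 2, so |H| is a multiple of lcm(6, 2) = 6 and divides |G| = 24.
Closing under the operation: H = {(0,0), (0,1), (2,0), (2,1), (4,0), (4,1), (6,0), (6,1), (8,0), (8,1), (10,0), (10,1)}, so |H| = 12.

12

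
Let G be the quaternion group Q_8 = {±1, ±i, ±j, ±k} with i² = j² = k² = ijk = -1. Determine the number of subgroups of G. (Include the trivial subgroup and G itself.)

6

|G| = 8, so by Lagrange every subgroup order divides 8. Divisors: 1, 2, 4, 8.
Subgroups by order — order 1: 1; order 2: 1; order 4: 3; order 8: 1.
Total: 1 + 1 + 3 + 1 = 6.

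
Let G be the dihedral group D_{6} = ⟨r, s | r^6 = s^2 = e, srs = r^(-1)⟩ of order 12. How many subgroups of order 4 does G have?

3

|G| = 12 and 4 | 12, so subgroups of order 4 are possible by Lagrange.
The subgroups of order 4 are: {e, r^3, r^2s, r^5s}; {e, r^3, s, r^3s}; {e, r^3, rs, r^4s}.
So G has 3 subgroups of order 4.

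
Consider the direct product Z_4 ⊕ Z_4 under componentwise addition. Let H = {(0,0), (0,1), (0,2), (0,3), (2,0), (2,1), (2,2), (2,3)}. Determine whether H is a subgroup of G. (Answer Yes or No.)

Yes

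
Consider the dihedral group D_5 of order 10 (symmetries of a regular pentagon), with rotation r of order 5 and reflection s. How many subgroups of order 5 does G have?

1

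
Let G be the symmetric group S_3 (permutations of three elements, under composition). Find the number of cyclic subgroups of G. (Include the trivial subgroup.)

5

A cyclic subgroup of order d is generated by each of its φ(d) elements of order d, so the cyclic subgroups of order d number (#elements of order d)/φ(d).
Cyclic subgroups by order — order 1: 1; order 2: 3; order 3: 1.
Total: 5.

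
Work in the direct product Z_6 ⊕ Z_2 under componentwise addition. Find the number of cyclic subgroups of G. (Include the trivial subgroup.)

A cyclic subgroup of order d is generated by each of its φ(d) elements of order d, so the cyclic subgroups of order d number (#elements of order d)/φ(d).
Cyclic subgroups by order — order 1: 1; order 2: 3; order 3: 1; order 6: 3.
Total: 8.

8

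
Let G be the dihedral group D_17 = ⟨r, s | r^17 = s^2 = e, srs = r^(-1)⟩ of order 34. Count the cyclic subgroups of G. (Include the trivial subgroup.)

19

A cyclic subgroup of order d is generated by each of its φ(d) elements of order d, so the cyclic subgroups of order d number (#elements of order d)/φ(d).
Cyclic subgroups by order — order 1: 1; order 2: 17; order 17: 1.
Total: 19.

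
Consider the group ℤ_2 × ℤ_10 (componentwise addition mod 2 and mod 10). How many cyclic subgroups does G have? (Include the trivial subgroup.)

Group the elements of G by the cyclic subgroup they generate; each cyclic subgroup of order d accounts for φ(d) elements.
Cyclic subgroups by order — order 1: 1; order 2: 3; order 5: 1; order 10: 3.
Total: 8.

8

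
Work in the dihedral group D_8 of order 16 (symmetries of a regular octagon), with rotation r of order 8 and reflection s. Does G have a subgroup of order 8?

Yes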